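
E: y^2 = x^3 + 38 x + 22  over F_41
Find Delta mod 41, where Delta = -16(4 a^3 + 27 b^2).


4 a^3 + 27 b^2 = 4*38^3 + 27*22^2 = 219488 + 13068 = 232556
Delta = -16 * (232556) = -3720896
Delta mod 41 = 18

Delta = 18 (mod 41)


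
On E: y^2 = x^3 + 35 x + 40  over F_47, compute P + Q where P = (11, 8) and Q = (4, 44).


P != Q, so use the chord formula.
s = (y2 - y1) / (x2 - x1) = (36) / (40) mod 47 = 15
x3 = s^2 - x1 - x2 mod 47 = 15^2 - 11 - 4 = 22
y3 = s (x1 - x3) - y1 mod 47 = 15 * (11 - 22) - 8 = 15

P + Q = (22, 15)


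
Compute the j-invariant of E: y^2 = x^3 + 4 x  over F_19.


Delta = -16(4 a^3 + 27 b^2) mod 19 = 8
-1728 * (4 a)^3 = -1728 * (4*4)^3 mod 19 = 11
j = 11 * 8^(-1) mod 19 = 18

j = 18 (mod 19)


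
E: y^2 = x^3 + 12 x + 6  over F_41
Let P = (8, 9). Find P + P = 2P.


Doubling: s = (3 x1^2 + a) / (2 y1)
s = (3*8^2 + 12) / (2*9) mod 41 = 25
x3 = s^2 - 2 x1 mod 41 = 25^2 - 2*8 = 35
y3 = s (x1 - x3) - y1 mod 41 = 25 * (8 - 35) - 9 = 13

2P = (35, 13)


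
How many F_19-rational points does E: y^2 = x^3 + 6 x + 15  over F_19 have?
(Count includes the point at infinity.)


For each x in F_19, count y with y^2 = x^3 + 6 x + 15 mod 19:
  x = 2: RHS = 16, y in [4, 15]  -> 2 point(s)
  x = 6: RHS = 1, y in [1, 18]  -> 2 point(s)
  x = 7: RHS = 1, y in [1, 18]  -> 2 point(s)
  x = 8: RHS = 5, y in [9, 10]  -> 2 point(s)
  x = 9: RHS = 0, y in [0]  -> 1 point(s)
  x = 10: RHS = 11, y in [7, 12]  -> 2 point(s)
  x = 11: RHS = 6, y in [5, 14]  -> 2 point(s)
Affine points: 13. Add the point at infinity: total = 14.

#E(F_19) = 14


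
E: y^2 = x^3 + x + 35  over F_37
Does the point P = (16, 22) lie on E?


Check whether y^2 = x^3 + 1 x + 35 (mod 37) for (x, y) = (16, 22).
LHS: y^2 = 22^2 mod 37 = 3
RHS: x^3 + 1 x + 35 = 16^3 + 1*16 + 35 mod 37 = 3
LHS = RHS

Yes, on the curve


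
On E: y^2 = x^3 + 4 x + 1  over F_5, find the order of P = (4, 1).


Compute successive multiples of P until we hit O:
  1P = (4, 1)
  2P = (3, 0)
  3P = (4, 4)
  4P = O

ord(P) = 4


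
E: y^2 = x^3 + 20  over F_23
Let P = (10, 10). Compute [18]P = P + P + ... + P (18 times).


k = 18 = 10010_2 (binary, LSB first: 01001)
Double-and-add from P = (10, 10):
  bit 0 = 0: acc unchanged = O
  bit 1 = 1: acc = O + (21, 9) = (21, 9)
  bit 2 = 0: acc unchanged = (21, 9)
  bit 3 = 0: acc unchanged = (21, 9)
  bit 4 = 1: acc = (21, 9) + (13, 20) = (20, 4)

18P = (20, 4)


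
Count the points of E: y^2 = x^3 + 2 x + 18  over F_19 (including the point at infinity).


For each x in F_19, count y with y^2 = x^3 + 2 x + 18 mod 19:
  x = 2: RHS = 11, y in [7, 12]  -> 2 point(s)
  x = 5: RHS = 1, y in [1, 18]  -> 2 point(s)
  x = 9: RHS = 5, y in [9, 10]  -> 2 point(s)
  x = 14: RHS = 16, y in [4, 15]  -> 2 point(s)
  x = 16: RHS = 4, y in [2, 17]  -> 2 point(s)
  x = 17: RHS = 6, y in [5, 14]  -> 2 point(s)
Affine points: 12. Add the point at infinity: total = 13.

#E(F_19) = 13


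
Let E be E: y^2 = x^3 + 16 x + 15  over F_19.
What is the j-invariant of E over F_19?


Delta = -16(4 a^3 + 27 b^2) mod 19 = 3
-1728 * (4 a)^3 = -1728 * (4*16)^3 mod 19 = 1
j = 1 * 3^(-1) mod 19 = 13

j = 13 (mod 19)


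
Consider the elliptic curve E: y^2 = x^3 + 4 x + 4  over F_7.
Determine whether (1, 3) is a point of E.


Check whether y^2 = x^3 + 4 x + 4 (mod 7) for (x, y) = (1, 3).
LHS: y^2 = 3^2 mod 7 = 2
RHS: x^3 + 4 x + 4 = 1^3 + 4*1 + 4 mod 7 = 2
LHS = RHS

Yes, on the curve


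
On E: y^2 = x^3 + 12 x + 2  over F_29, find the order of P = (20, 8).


Compute successive multiples of P until we hit O:
  1P = (20, 8)
  2P = (5, 19)
  3P = (24, 22)
  4P = (19, 10)
  5P = (23, 27)
  6P = (10, 7)
  7P = (8, 28)
  8P = (7, 9)
  ... (continuing to 28P)
  28P = O

ord(P) = 28


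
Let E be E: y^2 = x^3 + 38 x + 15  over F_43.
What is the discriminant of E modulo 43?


4 a^3 + 27 b^2 = 4*38^3 + 27*15^2 = 219488 + 6075 = 225563
Delta = -16 * (225563) = -3609008
Delta mod 43 = 25

Delta = 25 (mod 43)


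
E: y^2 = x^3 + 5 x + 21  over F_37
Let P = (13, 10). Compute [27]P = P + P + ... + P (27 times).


k = 27 = 11011_2 (binary, LSB first: 11011)
Double-and-add from P = (13, 10):
  bit 0 = 1: acc = O + (13, 10) = (13, 10)
  bit 1 = 1: acc = (13, 10) + (27, 9) = (24, 4)
  bit 2 = 0: acc unchanged = (24, 4)
  bit 3 = 1: acc = (24, 4) + (16, 33) = (35, 22)
  bit 4 = 1: acc = (35, 22) + (33, 14) = (22, 30)

27P = (22, 30)


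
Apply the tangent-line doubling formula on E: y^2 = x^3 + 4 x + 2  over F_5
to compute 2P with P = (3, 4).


Doubling: s = (3 x1^2 + a) / (2 y1)
s = (3*3^2 + 4) / (2*4) mod 5 = 2
x3 = s^2 - 2 x1 mod 5 = 2^2 - 2*3 = 3
y3 = s (x1 - x3) - y1 mod 5 = 2 * (3 - 3) - 4 = 1

2P = (3, 1)


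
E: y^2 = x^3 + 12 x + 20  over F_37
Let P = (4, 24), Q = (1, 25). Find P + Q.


P != Q, so use the chord formula.
s = (y2 - y1) / (x2 - x1) = (1) / (34) mod 37 = 12
x3 = s^2 - x1 - x2 mod 37 = 12^2 - 4 - 1 = 28
y3 = s (x1 - x3) - y1 mod 37 = 12 * (4 - 28) - 24 = 21

P + Q = (28, 21)


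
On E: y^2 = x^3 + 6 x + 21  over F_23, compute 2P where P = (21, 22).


Doubling: s = (3 x1^2 + a) / (2 y1)
s = (3*21^2 + 6) / (2*22) mod 23 = 14
x3 = s^2 - 2 x1 mod 23 = 14^2 - 2*21 = 16
y3 = s (x1 - x3) - y1 mod 23 = 14 * (21 - 16) - 22 = 2

2P = (16, 2)


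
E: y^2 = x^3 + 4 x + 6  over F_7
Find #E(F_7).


For each x in F_7, count y with y^2 = x^3 + 4 x + 6 mod 7:
  x = 1: RHS = 4, y in [2, 5]  -> 2 point(s)
  x = 2: RHS = 1, y in [1, 6]  -> 2 point(s)
  x = 4: RHS = 2, y in [3, 4]  -> 2 point(s)
  x = 5: RHS = 4, y in [2, 5]  -> 2 point(s)
  x = 6: RHS = 1, y in [1, 6]  -> 2 point(s)
Affine points: 10. Add the point at infinity: total = 11.

#E(F_7) = 11


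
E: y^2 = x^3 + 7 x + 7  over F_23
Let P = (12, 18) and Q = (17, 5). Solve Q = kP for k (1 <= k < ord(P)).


Enumerate multiples of P until we hit Q = (17, 5):
  1P = (12, 18)
  2P = (11, 14)
  3P = (16, 12)
  4P = (3, 3)
  5P = (21, 13)
  6P = (17, 18)
  7P = (17, 5)
Match found at i = 7.

k = 7


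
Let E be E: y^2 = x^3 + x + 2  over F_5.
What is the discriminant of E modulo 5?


4 a^3 + 27 b^2 = 4*1^3 + 27*2^2 = 4 + 108 = 112
Delta = -16 * (112) = -1792
Delta mod 5 = 3

Delta = 3 (mod 5)


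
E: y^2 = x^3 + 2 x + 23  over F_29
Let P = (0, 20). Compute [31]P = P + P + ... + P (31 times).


k = 31 = 11111_2 (binary, LSB first: 11111)
Double-and-add from P = (0, 20):
  bit 0 = 1: acc = O + (0, 20) = (0, 20)
  bit 1 = 1: acc = (0, 20) + (24, 2) = (11, 10)
  bit 2 = 1: acc = (11, 10) + (9, 4) = (18, 27)
  bit 3 = 1: acc = (18, 27) + (15, 8) = (20, 28)
  bit 4 = 1: acc = (20, 28) + (8, 0) = (0, 9)

31P = (0, 9)


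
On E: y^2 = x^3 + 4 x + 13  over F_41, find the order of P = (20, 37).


Compute successive multiples of P until we hit O:
  1P = (20, 37)
  2P = (9, 9)
  3P = (30, 27)
  4P = (33, 17)
  5P = (27, 40)
  6P = (31, 11)
  7P = (21, 25)
  8P = (21, 16)
  ... (continuing to 15P)
  15P = O

ord(P) = 15


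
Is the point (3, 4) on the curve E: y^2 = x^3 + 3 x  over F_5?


Check whether y^2 = x^3 + 3 x + 0 (mod 5) for (x, y) = (3, 4).
LHS: y^2 = 4^2 mod 5 = 1
RHS: x^3 + 3 x + 0 = 3^3 + 3*3 + 0 mod 5 = 1
LHS = RHS

Yes, on the curve


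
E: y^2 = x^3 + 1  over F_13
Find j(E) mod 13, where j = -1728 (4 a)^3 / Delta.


Delta = -16(4 a^3 + 27 b^2) mod 13 = 10
-1728 * (4 a)^3 = -1728 * (4*0)^3 mod 13 = 0
j = 0 * 10^(-1) mod 13 = 0

j = 0 (mod 13)


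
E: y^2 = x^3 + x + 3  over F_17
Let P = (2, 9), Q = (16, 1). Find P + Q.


P != Q, so use the chord formula.
s = (y2 - y1) / (x2 - x1) = (9) / (14) mod 17 = 14
x3 = s^2 - x1 - x2 mod 17 = 14^2 - 2 - 16 = 8
y3 = s (x1 - x3) - y1 mod 17 = 14 * (2 - 8) - 9 = 9

P + Q = (8, 9)


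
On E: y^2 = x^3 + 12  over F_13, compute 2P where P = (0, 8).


Doubling: s = (3 x1^2 + a) / (2 y1)
s = (3*0^2 + 0) / (2*8) mod 13 = 0
x3 = s^2 - 2 x1 mod 13 = 0^2 - 2*0 = 0
y3 = s (x1 - x3) - y1 mod 13 = 0 * (0 - 0) - 8 = 5

2P = (0, 5)


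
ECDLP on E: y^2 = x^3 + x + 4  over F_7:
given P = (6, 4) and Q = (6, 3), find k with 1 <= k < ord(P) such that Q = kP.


Enumerate multiples of P until we hit Q = (6, 3):
  1P = (6, 4)
  2P = (4, 4)
  3P = (4, 3)
  4P = (6, 3)
Match found at i = 4.

k = 4


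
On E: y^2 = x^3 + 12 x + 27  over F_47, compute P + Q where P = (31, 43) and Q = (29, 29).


P != Q, so use the chord formula.
s = (y2 - y1) / (x2 - x1) = (33) / (45) mod 47 = 7
x3 = s^2 - x1 - x2 mod 47 = 7^2 - 31 - 29 = 36
y3 = s (x1 - x3) - y1 mod 47 = 7 * (31 - 36) - 43 = 16

P + Q = (36, 16)


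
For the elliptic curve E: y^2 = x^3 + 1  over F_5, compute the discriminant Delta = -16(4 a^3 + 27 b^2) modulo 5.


4 a^3 + 27 b^2 = 4*0^3 + 27*1^2 = 0 + 27 = 27
Delta = -16 * (27) = -432
Delta mod 5 = 3

Delta = 3 (mod 5)


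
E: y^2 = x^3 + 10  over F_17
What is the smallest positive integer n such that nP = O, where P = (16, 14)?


Compute successive multiples of P until we hit O:
  1P = (16, 14)
  2P = (15, 11)
  3P = (12, 15)
  4P = (5, 13)
  5P = (5, 4)
  6P = (12, 2)
  7P = (15, 6)
  8P = (16, 3)
  ... (continuing to 9P)
  9P = O

ord(P) = 9


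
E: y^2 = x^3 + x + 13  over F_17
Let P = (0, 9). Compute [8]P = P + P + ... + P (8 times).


k = 8 = 1000_2 (binary, LSB first: 0001)
Double-and-add from P = (0, 9):
  bit 0 = 0: acc unchanged = O
  bit 1 = 0: acc unchanged = O
  bit 2 = 0: acc unchanged = O
  bit 3 = 1: acc = O + (12, 6) = (12, 6)

8P = (12, 6)


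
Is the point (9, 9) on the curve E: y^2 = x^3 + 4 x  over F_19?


Check whether y^2 = x^3 + 4 x + 0 (mod 19) for (x, y) = (9, 9).
LHS: y^2 = 9^2 mod 19 = 5
RHS: x^3 + 4 x + 0 = 9^3 + 4*9 + 0 mod 19 = 5
LHS = RHS

Yes, on the curve


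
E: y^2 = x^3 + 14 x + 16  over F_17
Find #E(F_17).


For each x in F_17, count y with y^2 = x^3 + 14 x + 16 mod 17:
  x = 0: RHS = 16, y in [4, 13]  -> 2 point(s)
  x = 2: RHS = 1, y in [1, 16]  -> 2 point(s)
  x = 3: RHS = 0, y in [0]  -> 1 point(s)
  x = 4: RHS = 0, y in [0]  -> 1 point(s)
  x = 7: RHS = 15, y in [7, 10]  -> 2 point(s)
  x = 9: RHS = 4, y in [2, 15]  -> 2 point(s)
  x = 10: RHS = 0, y in [0]  -> 1 point(s)
  x = 12: RHS = 8, y in [5, 12]  -> 2 point(s)
  x = 13: RHS = 15, y in [7, 10]  -> 2 point(s)
  x = 14: RHS = 15, y in [7, 10]  -> 2 point(s)
  x = 16: RHS = 1, y in [1, 16]  -> 2 point(s)
Affine points: 19. Add the point at infinity: total = 20.

#E(F_17) = 20


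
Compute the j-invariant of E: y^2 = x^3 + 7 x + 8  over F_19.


Delta = -16(4 a^3 + 27 b^2) mod 19 = 9
-1728 * (4 a)^3 = -1728 * (4*7)^3 mod 19 = 7
j = 7 * 9^(-1) mod 19 = 5

j = 5 (mod 19)


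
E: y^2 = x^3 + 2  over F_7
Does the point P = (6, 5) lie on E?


Check whether y^2 = x^3 + 0 x + 2 (mod 7) for (x, y) = (6, 5).
LHS: y^2 = 5^2 mod 7 = 4
RHS: x^3 + 0 x + 2 = 6^3 + 0*6 + 2 mod 7 = 1
LHS != RHS

No, not on the curve


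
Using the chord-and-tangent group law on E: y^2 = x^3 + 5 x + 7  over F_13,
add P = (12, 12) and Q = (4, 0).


P != Q, so use the chord formula.
s = (y2 - y1) / (x2 - x1) = (1) / (5) mod 13 = 8
x3 = s^2 - x1 - x2 mod 13 = 8^2 - 12 - 4 = 9
y3 = s (x1 - x3) - y1 mod 13 = 8 * (12 - 9) - 12 = 12

P + Q = (9, 12)


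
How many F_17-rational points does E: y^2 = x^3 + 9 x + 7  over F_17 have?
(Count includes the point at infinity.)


For each x in F_17, count y with y^2 = x^3 + 9 x + 7 mod 17:
  x = 1: RHS = 0, y in [0]  -> 1 point(s)
  x = 2: RHS = 16, y in [4, 13]  -> 2 point(s)
  x = 8: RHS = 13, y in [8, 9]  -> 2 point(s)
  x = 9: RHS = 1, y in [1, 16]  -> 2 point(s)
  x = 10: RHS = 9, y in [3, 14]  -> 2 point(s)
  x = 11: RHS = 9, y in [3, 14]  -> 2 point(s)
  x = 13: RHS = 9, y in [3, 14]  -> 2 point(s)
  x = 14: RHS = 4, y in [2, 15]  -> 2 point(s)
  x = 15: RHS = 15, y in [7, 10]  -> 2 point(s)
Affine points: 17. Add the point at infinity: total = 18.

#E(F_17) = 18


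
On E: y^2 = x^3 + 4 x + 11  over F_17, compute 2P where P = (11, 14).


Doubling: s = (3 x1^2 + a) / (2 y1)
s = (3*11^2 + 4) / (2*14) mod 17 = 4
x3 = s^2 - 2 x1 mod 17 = 4^2 - 2*11 = 11
y3 = s (x1 - x3) - y1 mod 17 = 4 * (11 - 11) - 14 = 3

2P = (11, 3)


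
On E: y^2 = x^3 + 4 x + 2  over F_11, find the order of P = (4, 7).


Compute successive multiples of P until we hit O:
  1P = (4, 7)
  2P = (4, 4)
  3P = O

ord(P) = 3


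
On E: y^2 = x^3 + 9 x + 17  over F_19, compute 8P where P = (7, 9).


k = 8 = 1000_2 (binary, LSB first: 0001)
Double-and-add from P = (7, 9):
  bit 0 = 0: acc unchanged = O
  bit 1 = 0: acc unchanged = O
  bit 2 = 0: acc unchanged = O
  bit 3 = 1: acc = O + (16, 1) = (16, 1)

8P = (16, 1)


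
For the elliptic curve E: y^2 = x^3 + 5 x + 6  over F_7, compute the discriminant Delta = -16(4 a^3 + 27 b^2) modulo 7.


4 a^3 + 27 b^2 = 4*5^3 + 27*6^2 = 500 + 972 = 1472
Delta = -16 * (1472) = -23552
Delta mod 7 = 3

Delta = 3 (mod 7)


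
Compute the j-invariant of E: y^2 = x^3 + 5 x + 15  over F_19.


Delta = -16(4 a^3 + 27 b^2) mod 19 = 3
-1728 * (4 a)^3 = -1728 * (4*5)^3 mod 19 = 1
j = 1 * 3^(-1) mod 19 = 13

j = 13 (mod 19)


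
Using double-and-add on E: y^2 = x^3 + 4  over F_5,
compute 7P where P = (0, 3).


k = 7 = 111_2 (binary, LSB first: 111)
Double-and-add from P = (0, 3):
  bit 0 = 1: acc = O + (0, 3) = (0, 3)
  bit 1 = 1: acc = (0, 3) + (0, 2) = O
  bit 2 = 1: acc = O + (0, 3) = (0, 3)

7P = (0, 3)


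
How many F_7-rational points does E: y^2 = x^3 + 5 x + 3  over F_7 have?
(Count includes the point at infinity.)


For each x in F_7, count y with y^2 = x^3 + 5 x + 3 mod 7:
  x = 1: RHS = 2, y in [3, 4]  -> 2 point(s)
  x = 2: RHS = 0, y in [0]  -> 1 point(s)
  x = 6: RHS = 4, y in [2, 5]  -> 2 point(s)
Affine points: 5. Add the point at infinity: total = 6.

#E(F_7) = 6


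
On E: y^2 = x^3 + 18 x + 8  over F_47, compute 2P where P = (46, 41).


Doubling: s = (3 x1^2 + a) / (2 y1)
s = (3*46^2 + 18) / (2*41) mod 47 = 10
x3 = s^2 - 2 x1 mod 47 = 10^2 - 2*46 = 8
y3 = s (x1 - x3) - y1 mod 47 = 10 * (46 - 8) - 41 = 10

2P = (8, 10)


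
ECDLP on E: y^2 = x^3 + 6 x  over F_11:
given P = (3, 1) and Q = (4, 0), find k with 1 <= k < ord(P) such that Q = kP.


Enumerate multiples of P until we hit Q = (4, 0):
  1P = (3, 1)
  2P = (5, 10)
  3P = (4, 0)
Match found at i = 3.

k = 3


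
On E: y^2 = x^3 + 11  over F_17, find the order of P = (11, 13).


Compute successive multiples of P until we hit O:
  1P = (11, 13)
  2P = (3, 15)
  3P = (2, 6)
  4P = (13, 10)
  5P = (8, 8)
  6P = (14, 16)
  7P = (10, 5)
  8P = (9, 3)
  ... (continuing to 18P)
  18P = O

ord(P) = 18


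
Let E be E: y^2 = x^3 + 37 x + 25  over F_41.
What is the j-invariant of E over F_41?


Delta = -16(4 a^3 + 27 b^2) mod 41 = 22
-1728 * (4 a)^3 = -1728 * (4*37)^3 mod 41 = 17
j = 17 * 22^(-1) mod 41 = 25

j = 25 (mod 41)


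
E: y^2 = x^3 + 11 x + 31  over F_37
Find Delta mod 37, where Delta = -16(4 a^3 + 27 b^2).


4 a^3 + 27 b^2 = 4*11^3 + 27*31^2 = 5324 + 25947 = 31271
Delta = -16 * (31271) = -500336
Delta mod 37 = 15

Delta = 15 (mod 37)


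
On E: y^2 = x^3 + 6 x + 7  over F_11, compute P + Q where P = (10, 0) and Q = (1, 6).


P != Q, so use the chord formula.
s = (y2 - y1) / (x2 - x1) = (6) / (2) mod 11 = 3
x3 = s^2 - x1 - x2 mod 11 = 3^2 - 10 - 1 = 9
y3 = s (x1 - x3) - y1 mod 11 = 3 * (10 - 9) - 0 = 3

P + Q = (9, 3)


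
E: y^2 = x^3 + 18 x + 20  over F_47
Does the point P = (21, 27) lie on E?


Check whether y^2 = x^3 + 18 x + 20 (mod 47) for (x, y) = (21, 27).
LHS: y^2 = 27^2 mod 47 = 24
RHS: x^3 + 18 x + 20 = 21^3 + 18*21 + 20 mod 47 = 24
LHS = RHS

Yes, on the curve


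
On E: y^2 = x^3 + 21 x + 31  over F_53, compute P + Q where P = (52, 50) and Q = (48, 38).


P != Q, so use the chord formula.
s = (y2 - y1) / (x2 - x1) = (41) / (49) mod 53 = 3
x3 = s^2 - x1 - x2 mod 53 = 3^2 - 52 - 48 = 15
y3 = s (x1 - x3) - y1 mod 53 = 3 * (52 - 15) - 50 = 8

P + Q = (15, 8)


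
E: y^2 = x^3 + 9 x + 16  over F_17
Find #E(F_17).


For each x in F_17, count y with y^2 = x^3 + 9 x + 16 mod 17:
  x = 0: RHS = 16, y in [4, 13]  -> 2 point(s)
  x = 1: RHS = 9, y in [3, 14]  -> 2 point(s)
  x = 2: RHS = 8, y in [5, 12]  -> 2 point(s)
  x = 3: RHS = 2, y in [6, 11]  -> 2 point(s)
  x = 5: RHS = 16, y in [4, 13]  -> 2 point(s)
  x = 10: RHS = 1, y in [1, 16]  -> 2 point(s)
  x = 11: RHS = 1, y in [1, 16]  -> 2 point(s)
  x = 12: RHS = 16, y in [4, 13]  -> 2 point(s)
  x = 13: RHS = 1, y in [1, 16]  -> 2 point(s)
  x = 14: RHS = 13, y in [8, 9]  -> 2 point(s)
Affine points: 20. Add the point at infinity: total = 21.

#E(F_17) = 21


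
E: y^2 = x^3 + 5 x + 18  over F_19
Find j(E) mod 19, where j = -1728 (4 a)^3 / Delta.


Delta = -16(4 a^3 + 27 b^2) mod 19 = 4
-1728 * (4 a)^3 = -1728 * (4*5)^3 mod 19 = 1
j = 1 * 4^(-1) mod 19 = 5

j = 5 (mod 19)


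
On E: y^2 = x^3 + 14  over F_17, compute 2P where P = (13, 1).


Doubling: s = (3 x1^2 + a) / (2 y1)
s = (3*13^2 + 0) / (2*1) mod 17 = 7
x3 = s^2 - 2 x1 mod 17 = 7^2 - 2*13 = 6
y3 = s (x1 - x3) - y1 mod 17 = 7 * (13 - 6) - 1 = 14

2P = (6, 14)


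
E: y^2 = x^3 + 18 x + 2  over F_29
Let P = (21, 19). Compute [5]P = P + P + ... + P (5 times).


k = 5 = 101_2 (binary, LSB first: 101)
Double-and-add from P = (21, 19):
  bit 0 = 1: acc = O + (21, 19) = (21, 19)
  bit 1 = 0: acc unchanged = (21, 19)
  bit 2 = 1: acc = (21, 19) + (7, 23) = (7, 6)

5P = (7, 6)


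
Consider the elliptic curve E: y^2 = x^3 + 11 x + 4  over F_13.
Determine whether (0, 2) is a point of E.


Check whether y^2 = x^3 + 11 x + 4 (mod 13) for (x, y) = (0, 2).
LHS: y^2 = 2^2 mod 13 = 4
RHS: x^3 + 11 x + 4 = 0^3 + 11*0 + 4 mod 13 = 4
LHS = RHS

Yes, on the curve


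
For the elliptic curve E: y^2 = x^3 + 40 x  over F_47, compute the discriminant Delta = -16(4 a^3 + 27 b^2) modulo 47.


4 a^3 + 27 b^2 = 4*40^3 + 27*0^2 = 256000 + 0 = 256000
Delta = -16 * (256000) = -4096000
Delta mod 47 = 3

Delta = 3 (mod 47)


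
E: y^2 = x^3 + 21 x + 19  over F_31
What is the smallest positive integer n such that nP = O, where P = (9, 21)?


Compute successive multiples of P until we hit O:
  1P = (9, 21)
  2P = (0, 9)
  3P = (10, 19)
  4P = (16, 24)
  5P = (22, 0)
  6P = (16, 7)
  7P = (10, 12)
  8P = (0, 22)
  ... (continuing to 10P)
  10P = O

ord(P) = 10


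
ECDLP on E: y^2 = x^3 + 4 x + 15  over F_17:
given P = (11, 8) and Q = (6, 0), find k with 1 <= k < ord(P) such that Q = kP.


Enumerate multiples of P until we hit Q = (6, 0):
  1P = (11, 8)
  2P = (10, 16)
  3P = (9, 10)
  4P = (15, 13)
  5P = (0, 10)
  6P = (8, 10)
  7P = (6, 0)
Match found at i = 7.

k = 7


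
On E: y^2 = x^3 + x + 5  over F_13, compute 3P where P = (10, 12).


k = 3 = 11_2 (binary, LSB first: 11)
Double-and-add from P = (10, 12):
  bit 0 = 1: acc = O + (10, 12) = (10, 12)
  bit 1 = 1: acc = (10, 12) + (7, 11) = (12, 9)

3P = (12, 9)


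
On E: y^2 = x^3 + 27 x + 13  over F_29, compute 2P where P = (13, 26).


Doubling: s = (3 x1^2 + a) / (2 y1)
s = (3*13^2 + 27) / (2*26) mod 29 = 27
x3 = s^2 - 2 x1 mod 29 = 27^2 - 2*13 = 7
y3 = s (x1 - x3) - y1 mod 29 = 27 * (13 - 7) - 26 = 20

2P = (7, 20)


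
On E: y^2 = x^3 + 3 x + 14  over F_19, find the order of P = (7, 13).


Compute successive multiples of P until we hit O:
  1P = (7, 13)
  2P = (14, 8)
  3P = (2, 16)
  4P = (2, 3)
  5P = (14, 11)
  6P = (7, 6)
  7P = O

ord(P) = 7


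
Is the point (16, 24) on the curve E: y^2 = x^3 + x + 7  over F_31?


Check whether y^2 = x^3 + 1 x + 7 (mod 31) for (x, y) = (16, 24).
LHS: y^2 = 24^2 mod 31 = 18
RHS: x^3 + 1 x + 7 = 16^3 + 1*16 + 7 mod 31 = 27
LHS != RHS

No, not on the curve


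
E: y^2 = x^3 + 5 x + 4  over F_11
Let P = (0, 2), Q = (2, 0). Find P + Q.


P != Q, so use the chord formula.
s = (y2 - y1) / (x2 - x1) = (9) / (2) mod 11 = 10
x3 = s^2 - x1 - x2 mod 11 = 10^2 - 0 - 2 = 10
y3 = s (x1 - x3) - y1 mod 11 = 10 * (0 - 10) - 2 = 8

P + Q = (10, 8)


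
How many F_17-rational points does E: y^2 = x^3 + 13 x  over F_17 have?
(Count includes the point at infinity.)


For each x in F_17, count y with y^2 = x^3 + 13 x + 0 mod 17:
  x = 0: RHS = 0, y in [0]  -> 1 point(s)
  x = 2: RHS = 0, y in [0]  -> 1 point(s)
  x = 3: RHS = 15, y in [7, 10]  -> 2 point(s)
  x = 7: RHS = 9, y in [3, 14]  -> 2 point(s)
  x = 8: RHS = 4, y in [2, 15]  -> 2 point(s)
  x = 9: RHS = 13, y in [8, 9]  -> 2 point(s)
  x = 10: RHS = 8, y in [5, 12]  -> 2 point(s)
  x = 14: RHS = 2, y in [6, 11]  -> 2 point(s)
  x = 15: RHS = 0, y in [0]  -> 1 point(s)
Affine points: 15. Add the point at infinity: total = 16.

#E(F_17) = 16


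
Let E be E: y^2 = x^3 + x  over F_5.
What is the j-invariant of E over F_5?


Delta = -16(4 a^3 + 27 b^2) mod 5 = 1
-1728 * (4 a)^3 = -1728 * (4*1)^3 mod 5 = 3
j = 3 * 1^(-1) mod 5 = 3

j = 3 (mod 5)


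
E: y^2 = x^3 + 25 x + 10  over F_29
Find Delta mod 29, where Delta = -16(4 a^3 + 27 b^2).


4 a^3 + 27 b^2 = 4*25^3 + 27*10^2 = 62500 + 2700 = 65200
Delta = -16 * (65200) = -1043200
Delta mod 29 = 17

Delta = 17 (mod 29)


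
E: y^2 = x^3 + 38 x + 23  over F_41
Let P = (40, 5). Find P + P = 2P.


Doubling: s = (3 x1^2 + a) / (2 y1)
s = (3*40^2 + 38) / (2*5) mod 41 = 0
x3 = s^2 - 2 x1 mod 41 = 0^2 - 2*40 = 2
y3 = s (x1 - x3) - y1 mod 41 = 0 * (40 - 2) - 5 = 36

2P = (2, 36)


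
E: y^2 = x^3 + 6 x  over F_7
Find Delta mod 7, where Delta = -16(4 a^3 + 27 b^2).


4 a^3 + 27 b^2 = 4*6^3 + 27*0^2 = 864 + 0 = 864
Delta = -16 * (864) = -13824
Delta mod 7 = 1

Delta = 1 (mod 7)


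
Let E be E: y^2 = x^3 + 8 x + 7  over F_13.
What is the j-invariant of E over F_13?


Delta = -16(4 a^3 + 27 b^2) mod 13 = 1
-1728 * (4 a)^3 = -1728 * (4*8)^3 mod 13 = 8
j = 8 * 1^(-1) mod 13 = 8

j = 8 (mod 13)


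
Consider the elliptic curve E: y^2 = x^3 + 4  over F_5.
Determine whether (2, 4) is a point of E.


Check whether y^2 = x^3 + 0 x + 4 (mod 5) for (x, y) = (2, 4).
LHS: y^2 = 4^2 mod 5 = 1
RHS: x^3 + 0 x + 4 = 2^3 + 0*2 + 4 mod 5 = 2
LHS != RHS

No, not on the curve


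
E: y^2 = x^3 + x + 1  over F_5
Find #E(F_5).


For each x in F_5, count y with y^2 = x^3 + 1 x + 1 mod 5:
  x = 0: RHS = 1, y in [1, 4]  -> 2 point(s)
  x = 2: RHS = 1, y in [1, 4]  -> 2 point(s)
  x = 3: RHS = 1, y in [1, 4]  -> 2 point(s)
  x = 4: RHS = 4, y in [2, 3]  -> 2 point(s)
Affine points: 8. Add the point at infinity: total = 9.

#E(F_5) = 9


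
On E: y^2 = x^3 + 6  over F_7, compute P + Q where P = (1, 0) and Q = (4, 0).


P != Q, so use the chord formula.
s = (y2 - y1) / (x2 - x1) = (0) / (3) mod 7 = 0
x3 = s^2 - x1 - x2 mod 7 = 0^2 - 1 - 4 = 2
y3 = s (x1 - x3) - y1 mod 7 = 0 * (1 - 2) - 0 = 0

P + Q = (2, 0)


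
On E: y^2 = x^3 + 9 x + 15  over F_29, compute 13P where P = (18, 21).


k = 13 = 1101_2 (binary, LSB first: 1011)
Double-and-add from P = (18, 21):
  bit 0 = 1: acc = O + (18, 21) = (18, 21)
  bit 1 = 0: acc unchanged = (18, 21)
  bit 2 = 1: acc = (18, 21) + (11, 13) = (9, 10)
  bit 3 = 1: acc = (9, 10) + (13, 3) = (1, 5)

13P = (1, 5)


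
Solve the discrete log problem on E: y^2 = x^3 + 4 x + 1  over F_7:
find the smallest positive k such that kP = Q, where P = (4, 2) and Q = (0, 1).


Enumerate multiples of P until we hit Q = (0, 1):
  1P = (4, 2)
  2P = (0, 1)
Match found at i = 2.

k = 2


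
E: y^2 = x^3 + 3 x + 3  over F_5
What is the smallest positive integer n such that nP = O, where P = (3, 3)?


Compute successive multiples of P until we hit O:
  1P = (3, 3)
  2P = (4, 2)
  3P = (4, 3)
  4P = (3, 2)
  5P = O

ord(P) = 5


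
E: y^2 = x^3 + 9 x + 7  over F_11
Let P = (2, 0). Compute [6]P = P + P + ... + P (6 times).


k = 6 = 110_2 (binary, LSB first: 011)
Double-and-add from P = (2, 0):
  bit 0 = 0: acc unchanged = O
  bit 1 = 1: acc = O + O = O
  bit 2 = 1: acc = O + O = O

6P = O


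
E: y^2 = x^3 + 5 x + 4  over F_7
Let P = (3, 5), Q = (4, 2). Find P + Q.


P != Q, so use the chord formula.
s = (y2 - y1) / (x2 - x1) = (4) / (1) mod 7 = 4
x3 = s^2 - x1 - x2 mod 7 = 4^2 - 3 - 4 = 2
y3 = s (x1 - x3) - y1 mod 7 = 4 * (3 - 2) - 5 = 6

P + Q = (2, 6)


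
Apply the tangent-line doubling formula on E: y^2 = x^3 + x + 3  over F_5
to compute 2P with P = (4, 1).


Doubling: s = (3 x1^2 + a) / (2 y1)
s = (3*4^2 + 1) / (2*1) mod 5 = 2
x3 = s^2 - 2 x1 mod 5 = 2^2 - 2*4 = 1
y3 = s (x1 - x3) - y1 mod 5 = 2 * (4 - 1) - 1 = 0

2P = (1, 0)


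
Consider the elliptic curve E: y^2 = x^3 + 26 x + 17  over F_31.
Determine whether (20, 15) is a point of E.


Check whether y^2 = x^3 + 26 x + 17 (mod 31) for (x, y) = (20, 15).
LHS: y^2 = 15^2 mod 31 = 8
RHS: x^3 + 26 x + 17 = 20^3 + 26*20 + 17 mod 31 = 12
LHS != RHS

No, not on the curve


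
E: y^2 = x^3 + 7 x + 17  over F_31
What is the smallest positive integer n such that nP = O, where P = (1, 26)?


Compute successive multiples of P until we hit O:
  1P = (1, 26)
  2P = (30, 3)
  3P = (16, 3)
  4P = (22, 0)
  5P = (16, 28)
  6P = (30, 28)
  7P = (1, 5)
  8P = O

ord(P) = 8


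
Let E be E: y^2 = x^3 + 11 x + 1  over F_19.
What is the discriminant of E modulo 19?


4 a^3 + 27 b^2 = 4*11^3 + 27*1^2 = 5324 + 27 = 5351
Delta = -16 * (5351) = -85616
Delta mod 19 = 17

Delta = 17 (mod 19)


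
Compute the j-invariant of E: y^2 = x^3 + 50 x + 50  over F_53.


Delta = -16(4 a^3 + 27 b^2) mod 53 = 13
-1728 * (4 a)^3 = -1728 * (4*50)^3 mod 53 = 17
j = 17 * 13^(-1) mod 53 = 38

j = 38 (mod 53)


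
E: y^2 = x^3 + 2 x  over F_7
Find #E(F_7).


For each x in F_7, count y with y^2 = x^3 + 2 x + 0 mod 7:
  x = 0: RHS = 0, y in [0]  -> 1 point(s)
  x = 4: RHS = 2, y in [3, 4]  -> 2 point(s)
  x = 5: RHS = 2, y in [3, 4]  -> 2 point(s)
  x = 6: RHS = 4, y in [2, 5]  -> 2 point(s)
Affine points: 7. Add the point at infinity: total = 8.

#E(F_7) = 8


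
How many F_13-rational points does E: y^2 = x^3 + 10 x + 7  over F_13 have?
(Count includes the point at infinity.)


For each x in F_13, count y with y^2 = x^3 + 10 x + 7 mod 13:
  x = 2: RHS = 9, y in [3, 10]  -> 2 point(s)
  x = 3: RHS = 12, y in [5, 8]  -> 2 point(s)
  x = 5: RHS = 0, y in [0]  -> 1 point(s)
  x = 6: RHS = 10, y in [6, 7]  -> 2 point(s)
  x = 7: RHS = 4, y in [2, 11]  -> 2 point(s)
  x = 8: RHS = 1, y in [1, 12]  -> 2 point(s)
  x = 12: RHS = 9, y in [3, 10]  -> 2 point(s)
Affine points: 13. Add the point at infinity: total = 14.

#E(F_13) = 14


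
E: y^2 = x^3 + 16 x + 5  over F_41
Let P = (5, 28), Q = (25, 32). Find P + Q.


P != Q, so use the chord formula.
s = (y2 - y1) / (x2 - x1) = (4) / (20) mod 41 = 33
x3 = s^2 - x1 - x2 mod 41 = 33^2 - 5 - 25 = 34
y3 = s (x1 - x3) - y1 mod 41 = 33 * (5 - 34) - 28 = 40

P + Q = (34, 40)


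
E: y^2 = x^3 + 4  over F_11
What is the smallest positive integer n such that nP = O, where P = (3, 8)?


Compute successive multiples of P until we hit O:
  1P = (3, 8)
  2P = (6, 0)
  3P = (3, 3)
  4P = O

ord(P) = 4


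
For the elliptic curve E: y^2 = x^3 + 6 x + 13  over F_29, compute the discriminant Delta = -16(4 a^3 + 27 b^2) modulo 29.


4 a^3 + 27 b^2 = 4*6^3 + 27*13^2 = 864 + 4563 = 5427
Delta = -16 * (5427) = -86832
Delta mod 29 = 23

Delta = 23 (mod 29)


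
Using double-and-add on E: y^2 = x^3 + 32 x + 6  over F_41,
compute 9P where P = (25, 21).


k = 9 = 1001_2 (binary, LSB first: 1001)
Double-and-add from P = (25, 21):
  bit 0 = 1: acc = O + (25, 21) = (25, 21)
  bit 1 = 0: acc unchanged = (25, 21)
  bit 2 = 0: acc unchanged = (25, 21)
  bit 3 = 1: acc = (25, 21) + (5, 2) = (20, 35)

9P = (20, 35)


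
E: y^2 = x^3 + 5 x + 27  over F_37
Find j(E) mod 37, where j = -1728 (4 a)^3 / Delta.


Delta = -16(4 a^3 + 27 b^2) mod 37 = 8
-1728 * (4 a)^3 = -1728 * (4*5)^3 mod 37 = 14
j = 14 * 8^(-1) mod 37 = 11

j = 11 (mod 37)


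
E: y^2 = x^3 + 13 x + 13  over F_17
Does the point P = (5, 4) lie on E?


Check whether y^2 = x^3 + 13 x + 13 (mod 17) for (x, y) = (5, 4).
LHS: y^2 = 4^2 mod 17 = 16
RHS: x^3 + 13 x + 13 = 5^3 + 13*5 + 13 mod 17 = 16
LHS = RHS

Yes, on the curve


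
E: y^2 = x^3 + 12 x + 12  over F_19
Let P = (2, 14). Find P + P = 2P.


Doubling: s = (3 x1^2 + a) / (2 y1)
s = (3*2^2 + 12) / (2*14) mod 19 = 9
x3 = s^2 - 2 x1 mod 19 = 9^2 - 2*2 = 1
y3 = s (x1 - x3) - y1 mod 19 = 9 * (2 - 1) - 14 = 14

2P = (1, 14)


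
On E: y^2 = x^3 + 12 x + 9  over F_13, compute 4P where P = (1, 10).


k = 4 = 100_2 (binary, LSB first: 001)
Double-and-add from P = (1, 10):
  bit 0 = 0: acc unchanged = O
  bit 1 = 0: acc unchanged = O
  bit 2 = 1: acc = O + (1, 10) = (1, 10)

4P = (1, 10)


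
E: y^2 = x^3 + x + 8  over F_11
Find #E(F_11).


For each x in F_11, count y with y^2 = x^3 + 1 x + 8 mod 11:
  x = 3: RHS = 5, y in [4, 7]  -> 2 point(s)
  x = 8: RHS = 0, y in [0]  -> 1 point(s)
  x = 9: RHS = 9, y in [3, 8]  -> 2 point(s)
Affine points: 5. Add the point at infinity: total = 6.

#E(F_11) = 6


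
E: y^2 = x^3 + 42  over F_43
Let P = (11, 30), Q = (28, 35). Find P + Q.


P != Q, so use the chord formula.
s = (y2 - y1) / (x2 - x1) = (5) / (17) mod 43 = 18
x3 = s^2 - x1 - x2 mod 43 = 18^2 - 11 - 28 = 27
y3 = s (x1 - x3) - y1 mod 43 = 18 * (11 - 27) - 30 = 26

P + Q = (27, 26)


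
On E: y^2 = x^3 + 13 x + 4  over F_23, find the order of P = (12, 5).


Compute successive multiples of P until we hit O:
  1P = (12, 5)
  2P = (7, 22)
  3P = (22, 6)
  4P = (15, 20)
  5P = (21, 19)
  6P = (14, 20)
  7P = (13, 22)
  8P = (11, 12)
  ... (continuing to 27P)
  27P = O

ord(P) = 27


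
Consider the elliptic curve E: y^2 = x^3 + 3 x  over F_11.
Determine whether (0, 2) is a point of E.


Check whether y^2 = x^3 + 3 x + 0 (mod 11) for (x, y) = (0, 2).
LHS: y^2 = 2^2 mod 11 = 4
RHS: x^3 + 3 x + 0 = 0^3 + 3*0 + 0 mod 11 = 0
LHS != RHS

No, not on the curve


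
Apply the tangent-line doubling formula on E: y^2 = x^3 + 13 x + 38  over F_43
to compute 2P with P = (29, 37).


Doubling: s = (3 x1^2 + a) / (2 y1)
s = (3*29^2 + 13) / (2*37) mod 43 = 18
x3 = s^2 - 2 x1 mod 43 = 18^2 - 2*29 = 8
y3 = s (x1 - x3) - y1 mod 43 = 18 * (29 - 8) - 37 = 40

2P = (8, 40)


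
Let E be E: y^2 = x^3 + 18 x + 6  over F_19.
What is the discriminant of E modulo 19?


4 a^3 + 27 b^2 = 4*18^3 + 27*6^2 = 23328 + 972 = 24300
Delta = -16 * (24300) = -388800
Delta mod 19 = 16

Delta = 16 (mod 19)


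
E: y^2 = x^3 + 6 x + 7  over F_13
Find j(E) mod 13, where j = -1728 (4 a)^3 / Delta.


Delta = -16(4 a^3 + 27 b^2) mod 13 = 4
-1728 * (4 a)^3 = -1728 * (4*6)^3 mod 13 = 5
j = 5 * 4^(-1) mod 13 = 11

j = 11 (mod 13)


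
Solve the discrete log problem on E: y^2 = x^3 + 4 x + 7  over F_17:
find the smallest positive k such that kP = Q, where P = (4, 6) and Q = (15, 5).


Enumerate multiples of P until we hit Q = (15, 5):
  1P = (4, 6)
  2P = (7, 15)
  3P = (15, 12)
  4P = (16, 6)
  5P = (14, 11)
  6P = (12, 7)
  7P = (5, 13)
  8P = (6, 14)
  9P = (6, 3)
  10P = (5, 4)
  11P = (12, 10)
  12P = (14, 6)
  13P = (16, 11)
  14P = (15, 5)
Match found at i = 14.

k = 14


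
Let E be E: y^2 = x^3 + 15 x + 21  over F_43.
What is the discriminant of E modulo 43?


4 a^3 + 27 b^2 = 4*15^3 + 27*21^2 = 13500 + 11907 = 25407
Delta = -16 * (25407) = -406512
Delta mod 43 = 10

Delta = 10 (mod 43)


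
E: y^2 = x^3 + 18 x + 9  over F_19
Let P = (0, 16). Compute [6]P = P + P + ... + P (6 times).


k = 6 = 110_2 (binary, LSB first: 011)
Double-and-add from P = (0, 16):
  bit 0 = 0: acc unchanged = O
  bit 1 = 1: acc = O + (9, 11) = (9, 11)
  bit 2 = 1: acc = (9, 11) + (8, 0) = (9, 8)

6P = (9, 8)


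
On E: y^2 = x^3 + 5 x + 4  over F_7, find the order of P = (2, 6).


Compute successive multiples of P until we hit O:
  1P = (2, 6)
  2P = (0, 5)
  3P = (0, 2)
  4P = (2, 1)
  5P = O

ord(P) = 5


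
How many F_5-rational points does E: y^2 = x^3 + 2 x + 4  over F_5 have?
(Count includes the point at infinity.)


For each x in F_5, count y with y^2 = x^3 + 2 x + 4 mod 5:
  x = 0: RHS = 4, y in [2, 3]  -> 2 point(s)
  x = 2: RHS = 1, y in [1, 4]  -> 2 point(s)
  x = 4: RHS = 1, y in [1, 4]  -> 2 point(s)
Affine points: 6. Add the point at infinity: total = 7.

#E(F_5) = 7


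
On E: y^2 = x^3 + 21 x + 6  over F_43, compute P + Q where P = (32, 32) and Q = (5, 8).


P != Q, so use the chord formula.
s = (y2 - y1) / (x2 - x1) = (19) / (16) mod 43 = 20
x3 = s^2 - x1 - x2 mod 43 = 20^2 - 32 - 5 = 19
y3 = s (x1 - x3) - y1 mod 43 = 20 * (32 - 19) - 32 = 13

P + Q = (19, 13)


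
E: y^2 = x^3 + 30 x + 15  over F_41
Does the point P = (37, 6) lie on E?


Check whether y^2 = x^3 + 30 x + 15 (mod 41) for (x, y) = (37, 6).
LHS: y^2 = 6^2 mod 41 = 36
RHS: x^3 + 30 x + 15 = 37^3 + 30*37 + 15 mod 41 = 36
LHS = RHS

Yes, on the curve


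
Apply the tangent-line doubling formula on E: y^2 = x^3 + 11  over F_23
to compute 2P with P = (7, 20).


Doubling: s = (3 x1^2 + a) / (2 y1)
s = (3*7^2 + 0) / (2*20) mod 23 = 10
x3 = s^2 - 2 x1 mod 23 = 10^2 - 2*7 = 17
y3 = s (x1 - x3) - y1 mod 23 = 10 * (7 - 17) - 20 = 18

2P = (17, 18)


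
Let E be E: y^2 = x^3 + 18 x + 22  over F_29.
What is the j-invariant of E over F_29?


Delta = -16(4 a^3 + 27 b^2) mod 29 = 13
-1728 * (4 a)^3 = -1728 * (4*18)^3 mod 29 = 13
j = 13 * 13^(-1) mod 29 = 1

j = 1 (mod 29)


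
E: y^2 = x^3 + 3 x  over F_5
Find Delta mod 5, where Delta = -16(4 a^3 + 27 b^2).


4 a^3 + 27 b^2 = 4*3^3 + 27*0^2 = 108 + 0 = 108
Delta = -16 * (108) = -1728
Delta mod 5 = 2

Delta = 2 (mod 5)


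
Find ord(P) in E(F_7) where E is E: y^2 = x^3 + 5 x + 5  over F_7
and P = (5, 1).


Compute successive multiples of P until we hit O:
  1P = (5, 1)
  2P = (1, 5)
  3P = (2, 3)
  4P = (2, 4)
  5P = (1, 2)
  6P = (5, 6)
  7P = O

ord(P) = 7


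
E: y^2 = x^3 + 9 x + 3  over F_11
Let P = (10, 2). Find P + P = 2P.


Doubling: s = (3 x1^2 + a) / (2 y1)
s = (3*10^2 + 9) / (2*2) mod 11 = 3
x3 = s^2 - 2 x1 mod 11 = 3^2 - 2*10 = 0
y3 = s (x1 - x3) - y1 mod 11 = 3 * (10 - 0) - 2 = 6

2P = (0, 6)


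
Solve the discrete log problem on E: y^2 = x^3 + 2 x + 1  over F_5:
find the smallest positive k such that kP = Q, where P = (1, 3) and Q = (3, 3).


Enumerate multiples of P until we hit Q = (3, 3):
  1P = (1, 3)
  2P = (3, 2)
  3P = (0, 4)
  4P = (0, 1)
  5P = (3, 3)
Match found at i = 5.

k = 5


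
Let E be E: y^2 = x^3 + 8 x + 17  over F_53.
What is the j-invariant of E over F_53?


Delta = -16(4 a^3 + 27 b^2) mod 53 = 6
-1728 * (4 a)^3 = -1728 * (4*8)^3 mod 53 = 29
j = 29 * 6^(-1) mod 53 = 49

j = 49 (mod 53)


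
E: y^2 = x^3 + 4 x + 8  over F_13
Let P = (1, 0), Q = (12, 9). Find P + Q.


P != Q, so use the chord formula.
s = (y2 - y1) / (x2 - x1) = (9) / (11) mod 13 = 2
x3 = s^2 - x1 - x2 mod 13 = 2^2 - 1 - 12 = 4
y3 = s (x1 - x3) - y1 mod 13 = 2 * (1 - 4) - 0 = 7

P + Q = (4, 7)


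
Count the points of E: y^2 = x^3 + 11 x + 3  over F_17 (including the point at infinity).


For each x in F_17, count y with y^2 = x^3 + 11 x + 3 mod 17:
  x = 1: RHS = 15, y in [7, 10]  -> 2 point(s)
  x = 2: RHS = 16, y in [4, 13]  -> 2 point(s)
  x = 4: RHS = 9, y in [3, 14]  -> 2 point(s)
  x = 5: RHS = 13, y in [8, 9]  -> 2 point(s)
  x = 6: RHS = 13, y in [8, 9]  -> 2 point(s)
  x = 7: RHS = 15, y in [7, 10]  -> 2 point(s)
  x = 8: RHS = 8, y in [5, 12]  -> 2 point(s)
  x = 9: RHS = 15, y in [7, 10]  -> 2 point(s)
  x = 10: RHS = 8, y in [5, 12]  -> 2 point(s)
  x = 16: RHS = 8, y in [5, 12]  -> 2 point(s)
Affine points: 20. Add the point at infinity: total = 21.

#E(F_17) = 21


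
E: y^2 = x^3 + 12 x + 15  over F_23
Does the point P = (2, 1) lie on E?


Check whether y^2 = x^3 + 12 x + 15 (mod 23) for (x, y) = (2, 1).
LHS: y^2 = 1^2 mod 23 = 1
RHS: x^3 + 12 x + 15 = 2^3 + 12*2 + 15 mod 23 = 1
LHS = RHS

Yes, on the curve


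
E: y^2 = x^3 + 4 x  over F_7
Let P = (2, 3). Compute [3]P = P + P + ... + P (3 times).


k = 3 = 11_2 (binary, LSB first: 11)
Double-and-add from P = (2, 3):
  bit 0 = 1: acc = O + (2, 3) = (2, 3)
  bit 1 = 1: acc = (2, 3) + (0, 0) = (2, 4)

3P = (2, 4)


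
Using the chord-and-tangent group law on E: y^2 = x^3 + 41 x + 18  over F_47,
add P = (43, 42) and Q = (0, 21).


P != Q, so use the chord formula.
s = (y2 - y1) / (x2 - x1) = (26) / (4) mod 47 = 30
x3 = s^2 - x1 - x2 mod 47 = 30^2 - 43 - 0 = 11
y3 = s (x1 - x3) - y1 mod 47 = 30 * (43 - 11) - 42 = 25

P + Q = (11, 25)


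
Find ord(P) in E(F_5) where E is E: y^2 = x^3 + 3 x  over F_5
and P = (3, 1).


Compute successive multiples of P until we hit O:
  1P = (3, 1)
  2P = (4, 4)
  3P = (2, 2)
  4P = (1, 2)
  5P = (0, 0)
  6P = (1, 3)
  7P = (2, 3)
  8P = (4, 1)
  ... (continuing to 10P)
  10P = O

ord(P) = 10


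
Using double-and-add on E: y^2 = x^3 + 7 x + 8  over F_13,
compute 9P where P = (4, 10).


k = 9 = 1001_2 (binary, LSB first: 1001)
Double-and-add from P = (4, 10):
  bit 0 = 1: acc = O + (4, 10) = (4, 10)
  bit 1 = 0: acc unchanged = (4, 10)
  bit 2 = 0: acc unchanged = (4, 10)
  bit 3 = 1: acc = (4, 10) + (11, 8) = (1, 4)

9P = (1, 4)


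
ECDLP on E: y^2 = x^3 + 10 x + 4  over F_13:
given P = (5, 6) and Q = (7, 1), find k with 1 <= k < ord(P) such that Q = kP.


Enumerate multiples of P until we hit Q = (7, 1):
  1P = (5, 6)
  2P = (0, 11)
  3P = (9, 11)
  4P = (3, 3)
  5P = (4, 2)
  6P = (7, 12)
  7P = (10, 5)
  8P = (10, 8)
  9P = (7, 1)
Match found at i = 9.

k = 9


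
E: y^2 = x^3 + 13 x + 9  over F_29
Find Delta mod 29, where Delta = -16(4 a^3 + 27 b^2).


4 a^3 + 27 b^2 = 4*13^3 + 27*9^2 = 8788 + 2187 = 10975
Delta = -16 * (10975) = -175600
Delta mod 29 = 24

Delta = 24 (mod 29)


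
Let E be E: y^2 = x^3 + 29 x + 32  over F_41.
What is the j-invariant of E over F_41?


Delta = -16(4 a^3 + 27 b^2) mod 41 = 37
-1728 * (4 a)^3 = -1728 * (4*29)^3 mod 41 = 8
j = 8 * 37^(-1) mod 41 = 39

j = 39 (mod 41)


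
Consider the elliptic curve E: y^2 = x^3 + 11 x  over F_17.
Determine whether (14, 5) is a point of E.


Check whether y^2 = x^3 + 11 x + 0 (mod 17) for (x, y) = (14, 5).
LHS: y^2 = 5^2 mod 17 = 8
RHS: x^3 + 11 x + 0 = 14^3 + 11*14 + 0 mod 17 = 8
LHS = RHS

Yes, on the curve


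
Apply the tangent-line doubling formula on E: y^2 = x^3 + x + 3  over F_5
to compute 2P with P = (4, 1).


Doubling: s = (3 x1^2 + a) / (2 y1)
s = (3*4^2 + 1) / (2*1) mod 5 = 2
x3 = s^2 - 2 x1 mod 5 = 2^2 - 2*4 = 1
y3 = s (x1 - x3) - y1 mod 5 = 2 * (4 - 1) - 1 = 0

2P = (1, 0)


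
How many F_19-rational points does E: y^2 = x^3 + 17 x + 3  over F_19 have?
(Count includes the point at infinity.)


For each x in F_19, count y with y^2 = x^3 + 17 x + 3 mod 19:
  x = 2: RHS = 7, y in [8, 11]  -> 2 point(s)
  x = 3: RHS = 5, y in [9, 10]  -> 2 point(s)
  x = 5: RHS = 4, y in [2, 17]  -> 2 point(s)
  x = 6: RHS = 17, y in [6, 13]  -> 2 point(s)
  x = 7: RHS = 9, y in [3, 16]  -> 2 point(s)
  x = 8: RHS = 5, y in [9, 10]  -> 2 point(s)
  x = 9: RHS = 11, y in [7, 12]  -> 2 point(s)
  x = 11: RHS = 1, y in [1, 18]  -> 2 point(s)
  x = 12: RHS = 16, y in [4, 15]  -> 2 point(s)
  x = 15: RHS = 4, y in [2, 17]  -> 2 point(s)
  x = 16: RHS = 1, y in [1, 18]  -> 2 point(s)
  x = 18: RHS = 4, y in [2, 17]  -> 2 point(s)
Affine points: 24. Add the point at infinity: total = 25.

#E(F_19) = 25


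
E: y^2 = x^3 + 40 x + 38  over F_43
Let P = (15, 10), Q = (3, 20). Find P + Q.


P != Q, so use the chord formula.
s = (y2 - y1) / (x2 - x1) = (10) / (31) mod 43 = 35
x3 = s^2 - x1 - x2 mod 43 = 35^2 - 15 - 3 = 3
y3 = s (x1 - x3) - y1 mod 43 = 35 * (15 - 3) - 10 = 23

P + Q = (3, 23)


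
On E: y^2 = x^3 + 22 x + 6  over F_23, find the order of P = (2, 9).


Compute successive multiples of P until we hit O:
  1P = (2, 9)
  2P = (22, 12)
  3P = (0, 12)
  4P = (6, 20)
  5P = (1, 11)
  6P = (1, 12)
  7P = (6, 3)
  8P = (0, 11)
  ... (continuing to 11P)
  11P = O

ord(P) = 11


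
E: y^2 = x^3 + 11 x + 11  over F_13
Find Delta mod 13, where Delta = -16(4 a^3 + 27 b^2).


4 a^3 + 27 b^2 = 4*11^3 + 27*11^2 = 5324 + 3267 = 8591
Delta = -16 * (8591) = -137456
Delta mod 13 = 6

Delta = 6 (mod 13)


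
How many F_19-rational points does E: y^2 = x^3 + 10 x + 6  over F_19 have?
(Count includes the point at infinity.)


For each x in F_19, count y with y^2 = x^3 + 10 x + 6 mod 19:
  x = 0: RHS = 6, y in [5, 14]  -> 2 point(s)
  x = 1: RHS = 17, y in [6, 13]  -> 2 point(s)
  x = 3: RHS = 6, y in [5, 14]  -> 2 point(s)
  x = 6: RHS = 16, y in [4, 15]  -> 2 point(s)
  x = 7: RHS = 1, y in [1, 18]  -> 2 point(s)
  x = 8: RHS = 9, y in [3, 16]  -> 2 point(s)
  x = 10: RHS = 4, y in [2, 17]  -> 2 point(s)
  x = 12: RHS = 11, y in [7, 12]  -> 2 point(s)
  x = 15: RHS = 16, y in [4, 15]  -> 2 point(s)
  x = 16: RHS = 6, y in [5, 14]  -> 2 point(s)
  x = 17: RHS = 16, y in [4, 15]  -> 2 point(s)
Affine points: 22. Add the point at infinity: total = 23.

#E(F_19) = 23
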